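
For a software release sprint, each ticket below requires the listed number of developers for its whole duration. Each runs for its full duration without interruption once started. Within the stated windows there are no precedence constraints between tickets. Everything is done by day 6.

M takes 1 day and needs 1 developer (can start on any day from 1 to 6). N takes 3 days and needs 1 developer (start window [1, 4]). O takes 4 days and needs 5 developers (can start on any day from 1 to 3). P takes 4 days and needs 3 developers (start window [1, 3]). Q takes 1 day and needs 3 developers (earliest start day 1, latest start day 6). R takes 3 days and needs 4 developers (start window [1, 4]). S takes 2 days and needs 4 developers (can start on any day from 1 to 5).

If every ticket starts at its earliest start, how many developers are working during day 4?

8

At early start, day 4 has: O, P.
Demand: 5 + 3 = 8.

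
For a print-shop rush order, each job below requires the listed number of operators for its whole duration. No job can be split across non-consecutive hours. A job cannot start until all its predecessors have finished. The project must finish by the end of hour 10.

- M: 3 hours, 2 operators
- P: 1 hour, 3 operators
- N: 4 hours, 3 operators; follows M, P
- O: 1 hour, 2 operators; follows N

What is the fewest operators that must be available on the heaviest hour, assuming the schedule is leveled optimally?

3

Early-start (M@1, P@1, N@4, O@8) gives peak 5: h1:5  h2:2  h3:2  h4:3  h5:3  h6:3  h7:3  h8:2  h9:0  h10:0.
Shift P→4, N→5, O→9.
Schedule M@1, P@4, N@5, O@9: h1:2  h2:2  h3:2  h4:3  h5:3  h6:3  h7:3  h8:3  h9:2  h10:0 — peak 3.
Total operator-hours = 23 over 10 hours ⇒ peak ≥ ⌈23/10⌉ = 3, so 3 is optimal.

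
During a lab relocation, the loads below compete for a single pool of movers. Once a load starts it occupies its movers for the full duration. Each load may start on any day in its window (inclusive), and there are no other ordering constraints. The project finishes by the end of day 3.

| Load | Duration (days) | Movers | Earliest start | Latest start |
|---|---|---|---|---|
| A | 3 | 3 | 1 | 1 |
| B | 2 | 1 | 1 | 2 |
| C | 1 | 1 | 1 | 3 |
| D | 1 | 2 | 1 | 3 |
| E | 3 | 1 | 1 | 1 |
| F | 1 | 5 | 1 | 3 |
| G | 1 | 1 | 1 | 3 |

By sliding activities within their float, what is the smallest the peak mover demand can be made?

9

Early-start (A@1, B@1, C@1, D@1, E@1, F@1, G@1) gives peak 14: d1:14  d2:5  d3:4.
Shift F→3.
Schedule A@1, B@1, C@1, D@1, E@1, F@3, G@1: d1:9  d2:5  d3:9 — peak 9.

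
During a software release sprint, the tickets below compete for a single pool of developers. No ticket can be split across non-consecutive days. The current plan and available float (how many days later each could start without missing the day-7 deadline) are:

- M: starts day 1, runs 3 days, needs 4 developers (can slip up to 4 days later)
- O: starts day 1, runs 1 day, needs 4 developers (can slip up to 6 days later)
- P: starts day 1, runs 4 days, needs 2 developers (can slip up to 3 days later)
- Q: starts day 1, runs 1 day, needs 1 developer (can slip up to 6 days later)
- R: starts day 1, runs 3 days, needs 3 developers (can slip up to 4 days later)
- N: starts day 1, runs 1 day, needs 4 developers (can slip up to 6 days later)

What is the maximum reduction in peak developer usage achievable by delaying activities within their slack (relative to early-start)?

11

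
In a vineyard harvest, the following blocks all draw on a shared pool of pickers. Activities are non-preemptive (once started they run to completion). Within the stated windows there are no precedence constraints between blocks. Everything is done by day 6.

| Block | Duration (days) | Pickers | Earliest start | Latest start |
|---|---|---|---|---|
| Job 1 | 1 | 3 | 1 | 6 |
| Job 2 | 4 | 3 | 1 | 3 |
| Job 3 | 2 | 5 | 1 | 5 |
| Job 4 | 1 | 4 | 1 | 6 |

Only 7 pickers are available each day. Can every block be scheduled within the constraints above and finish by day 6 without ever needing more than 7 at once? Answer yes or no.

Schedule Job 1@1, Job 2@1, Job 3@5, Job 4@2: d1:6  d2:7  d3:3  d4:3  d5:5  d6:5 — peak 7 ≤ 7.

yes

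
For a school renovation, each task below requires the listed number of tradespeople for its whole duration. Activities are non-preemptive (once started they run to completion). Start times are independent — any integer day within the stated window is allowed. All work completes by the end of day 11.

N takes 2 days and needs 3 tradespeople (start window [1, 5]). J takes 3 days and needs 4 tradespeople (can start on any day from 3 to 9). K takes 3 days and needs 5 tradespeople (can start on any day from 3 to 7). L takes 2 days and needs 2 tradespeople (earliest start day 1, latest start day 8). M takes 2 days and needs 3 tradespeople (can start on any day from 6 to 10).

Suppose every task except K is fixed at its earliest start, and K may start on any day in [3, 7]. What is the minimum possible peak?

8

K@3: d1:5  d2:5  d3:9  d4:9  d5:9  d6:3  d7:3  d8:0  d9:0  d10:0  d11:0 → peak 9
K@4: d1:5  d2:5  d3:4  d4:9  d5:9  d6:8  d7:3  d8:0  d9:0  d10:0  d11:0 → peak 9
K@5: d1:5  d2:5  d3:4  d4:4  d5:9  d6:8  d7:8  d8:0  d9:0  d10:0  d11:0 → peak 9
K@6: d1:5  d2:5  d3:4  d4:4  d5:4  d6:8  d7:8  d8:5  d9:0  d10:0  d11:0 → peak 8
K@7: d1:5  d2:5  d3:4  d4:4  d5:4  d6:3  d7:8  d8:5  d9:5  d10:0  d11:0 → peak 8
Best is K@6, peak 8.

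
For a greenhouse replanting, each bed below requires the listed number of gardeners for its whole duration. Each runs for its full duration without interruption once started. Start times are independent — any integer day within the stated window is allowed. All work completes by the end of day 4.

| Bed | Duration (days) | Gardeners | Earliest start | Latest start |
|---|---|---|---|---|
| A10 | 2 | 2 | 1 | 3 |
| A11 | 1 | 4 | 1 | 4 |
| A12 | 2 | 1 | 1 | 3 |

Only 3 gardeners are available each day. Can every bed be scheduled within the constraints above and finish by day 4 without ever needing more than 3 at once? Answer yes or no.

The minimum achievable peak is 4; 3 < 4, so no feasible schedule stays within the cap.

no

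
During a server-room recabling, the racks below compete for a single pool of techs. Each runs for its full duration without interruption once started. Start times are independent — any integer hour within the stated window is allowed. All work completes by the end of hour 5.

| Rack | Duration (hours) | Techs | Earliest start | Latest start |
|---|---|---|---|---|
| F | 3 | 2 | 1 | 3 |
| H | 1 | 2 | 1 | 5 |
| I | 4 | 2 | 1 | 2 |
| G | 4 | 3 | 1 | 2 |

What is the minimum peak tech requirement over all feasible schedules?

Early-start (F@1, H@1, I@1, G@1) gives peak 9: h1:9  h2:7  h3:7  h4:5  h5:0.
Shift G→2.
Schedule F@1, H@1, I@1, G@2: h1:6  h2:7  h3:7  h4:5  h5:3 — peak 7.

7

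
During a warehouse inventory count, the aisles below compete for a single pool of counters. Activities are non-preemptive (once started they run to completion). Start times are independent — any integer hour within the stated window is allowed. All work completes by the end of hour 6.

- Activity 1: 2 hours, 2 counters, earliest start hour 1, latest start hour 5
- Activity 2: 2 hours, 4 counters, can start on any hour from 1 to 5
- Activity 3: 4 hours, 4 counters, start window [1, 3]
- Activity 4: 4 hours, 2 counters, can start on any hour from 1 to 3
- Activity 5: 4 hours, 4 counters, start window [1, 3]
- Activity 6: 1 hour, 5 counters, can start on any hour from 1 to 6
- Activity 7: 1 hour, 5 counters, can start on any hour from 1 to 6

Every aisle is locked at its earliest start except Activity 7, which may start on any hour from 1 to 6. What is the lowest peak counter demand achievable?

Activity 7@1: h1:26  h2:16  h3:10  h4:10  h5:0  h6:0 → peak 26
Activity 7@2: h1:21  h2:21  h3:10  h4:10  h5:0  h6:0 → peak 21
Activity 7@3: h1:21  h2:16  h3:15  h4:10  h5:0  h6:0 → peak 21
Activity 7@4: h1:21  h2:16  h3:10  h4:15  h5:0  h6:0 → peak 21
Activity 7@5: h1:21  h2:16  h3:10  h4:10  h5:5  h6:0 → peak 21
Activity 7@6: h1:21  h2:16  h3:10  h4:10  h5:0  h6:5 → peak 21
Best is Activity 7@2, peak 21.

21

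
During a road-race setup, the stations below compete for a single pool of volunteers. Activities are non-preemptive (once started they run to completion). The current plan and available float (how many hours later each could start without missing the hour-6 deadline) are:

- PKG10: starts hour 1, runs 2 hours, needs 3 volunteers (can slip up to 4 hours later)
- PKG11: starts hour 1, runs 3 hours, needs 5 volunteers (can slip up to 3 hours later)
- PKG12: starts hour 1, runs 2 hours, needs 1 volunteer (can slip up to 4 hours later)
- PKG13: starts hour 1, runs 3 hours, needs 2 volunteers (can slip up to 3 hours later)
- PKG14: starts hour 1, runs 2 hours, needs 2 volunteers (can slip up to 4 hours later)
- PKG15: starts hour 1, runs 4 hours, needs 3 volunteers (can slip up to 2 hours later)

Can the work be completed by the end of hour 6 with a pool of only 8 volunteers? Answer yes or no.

yes

Schedule PKG10@1, PKG11@1, PKG12@4, PKG13@4, PKG14@4, PKG15@3: h1:8  h2:8  h3:8  h4:8  h5:8  h6:5 — peak 8 ≤ 8.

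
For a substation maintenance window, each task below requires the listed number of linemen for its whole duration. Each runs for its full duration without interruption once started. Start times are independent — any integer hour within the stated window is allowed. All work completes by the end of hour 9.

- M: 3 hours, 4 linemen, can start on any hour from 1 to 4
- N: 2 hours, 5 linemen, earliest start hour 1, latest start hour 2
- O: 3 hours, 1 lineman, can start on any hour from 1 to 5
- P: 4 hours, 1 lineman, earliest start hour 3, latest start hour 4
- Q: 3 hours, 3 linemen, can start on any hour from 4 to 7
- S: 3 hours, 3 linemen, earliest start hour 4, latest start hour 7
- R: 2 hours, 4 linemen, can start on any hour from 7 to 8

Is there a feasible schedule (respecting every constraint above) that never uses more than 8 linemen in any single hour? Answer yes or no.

Schedule M@3, N@1, O@1, P@3, Q@4, S@6, R@7: h1:6  h2:6  h3:6  h4:8  h5:8  h6:7  h7:7  h8:7  h9:0 — peak 8 ≤ 8.

yes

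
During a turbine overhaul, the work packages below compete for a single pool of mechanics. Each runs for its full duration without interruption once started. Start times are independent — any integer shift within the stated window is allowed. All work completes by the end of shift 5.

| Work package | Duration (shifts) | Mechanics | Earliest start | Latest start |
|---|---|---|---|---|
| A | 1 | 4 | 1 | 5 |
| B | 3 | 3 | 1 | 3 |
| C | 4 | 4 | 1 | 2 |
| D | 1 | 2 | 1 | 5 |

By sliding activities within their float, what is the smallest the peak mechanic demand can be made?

Early-start (A@1, B@1, C@1, D@1) gives peak 13: s1:13  s2:7  s3:7  s4:4  s5:0.
Shift C→2, D→4.
Schedule A@1, B@1, C@2, D@4: s1:7  s2:7  s3:7  s4:6  s5:4 — peak 7.
Total mechanic-shifts = 31 over 5 shifts ⇒ peak ≥ ⌈31/5⌉ = 7, so 7 is optimal.

7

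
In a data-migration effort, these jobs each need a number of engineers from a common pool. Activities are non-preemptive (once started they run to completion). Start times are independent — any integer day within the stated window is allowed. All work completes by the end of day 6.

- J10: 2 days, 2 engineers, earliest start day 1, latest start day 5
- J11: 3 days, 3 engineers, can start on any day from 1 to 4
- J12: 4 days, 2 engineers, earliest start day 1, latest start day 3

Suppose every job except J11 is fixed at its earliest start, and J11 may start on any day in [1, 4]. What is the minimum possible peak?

5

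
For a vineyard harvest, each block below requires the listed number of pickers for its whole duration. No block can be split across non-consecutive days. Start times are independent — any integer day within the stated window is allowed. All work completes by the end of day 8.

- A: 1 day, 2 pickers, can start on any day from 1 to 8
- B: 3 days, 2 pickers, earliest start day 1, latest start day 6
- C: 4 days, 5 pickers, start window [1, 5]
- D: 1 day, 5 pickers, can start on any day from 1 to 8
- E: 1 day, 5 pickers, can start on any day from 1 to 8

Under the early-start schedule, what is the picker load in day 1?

At early start, day 1 has: A, B, C, D, E.
Demand: 2 + 2 + 5 + 5 + 5 = 19.

19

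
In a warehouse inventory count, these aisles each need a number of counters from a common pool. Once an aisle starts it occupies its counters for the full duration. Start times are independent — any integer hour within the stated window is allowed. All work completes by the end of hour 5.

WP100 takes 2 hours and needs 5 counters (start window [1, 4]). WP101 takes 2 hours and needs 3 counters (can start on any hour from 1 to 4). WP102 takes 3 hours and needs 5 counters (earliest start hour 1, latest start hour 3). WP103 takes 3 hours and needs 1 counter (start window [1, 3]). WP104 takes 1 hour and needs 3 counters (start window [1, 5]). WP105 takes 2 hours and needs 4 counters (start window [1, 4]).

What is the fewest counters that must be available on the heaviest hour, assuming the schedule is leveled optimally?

Early-start (WP100@1, WP101@1, WP102@1, WP103@1, WP104@1, WP105@1) gives peak 21: h1:21  h2:18  h3:6  h4:0  h5:0.
Shift WP102→3, WP104→3, WP105→4.
Schedule WP100@1, WP101@1, WP102@3, WP103@1, WP104@3, WP105@4: h1:9  h2:9  h3:9  h4:9  h5:9 — peak 9.
Total counter-hours = 45 over 5 hours ⇒ peak ≥ ⌈45/5⌉ = 9, so 9 is optimal.

9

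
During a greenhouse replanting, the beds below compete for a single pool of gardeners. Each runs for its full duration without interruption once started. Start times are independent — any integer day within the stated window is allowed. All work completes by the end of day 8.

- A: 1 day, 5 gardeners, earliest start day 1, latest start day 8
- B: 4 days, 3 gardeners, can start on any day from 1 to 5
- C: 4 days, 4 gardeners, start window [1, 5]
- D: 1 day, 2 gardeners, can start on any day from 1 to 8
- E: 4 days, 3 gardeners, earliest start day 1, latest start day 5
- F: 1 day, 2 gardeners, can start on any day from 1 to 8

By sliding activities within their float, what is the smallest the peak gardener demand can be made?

8

Early-start (A@1, B@1, C@1, D@1, E@1, F@1) gives peak 19: d1:19  d2:10  d3:10  d4:10  d5:0  d6:0  d7:0  d8:0.
Shift C→2, D→6, E→5, F→6.
Schedule A@1, B@1, C@2, D@6, E@5, F@6: d1:8  d2:7  d3:7  d4:7  d5:7  d6:7  d7:3  d8:3 — peak 8.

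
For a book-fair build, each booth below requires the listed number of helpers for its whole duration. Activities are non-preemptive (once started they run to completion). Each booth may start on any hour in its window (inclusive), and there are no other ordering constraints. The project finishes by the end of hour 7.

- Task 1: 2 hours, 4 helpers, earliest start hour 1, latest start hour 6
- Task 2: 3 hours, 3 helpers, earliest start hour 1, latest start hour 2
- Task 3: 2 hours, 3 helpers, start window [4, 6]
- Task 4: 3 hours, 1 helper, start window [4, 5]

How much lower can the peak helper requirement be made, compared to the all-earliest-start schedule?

2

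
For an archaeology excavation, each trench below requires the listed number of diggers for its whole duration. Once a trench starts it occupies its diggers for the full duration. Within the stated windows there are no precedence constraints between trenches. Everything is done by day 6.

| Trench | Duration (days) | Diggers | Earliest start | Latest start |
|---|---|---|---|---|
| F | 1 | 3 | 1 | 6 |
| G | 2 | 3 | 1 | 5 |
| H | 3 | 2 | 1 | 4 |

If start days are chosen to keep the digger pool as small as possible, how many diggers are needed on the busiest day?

Early-start (F@1, G@1, H@1) gives peak 8: d1:8  d2:5  d3:2  d4:0  d5:0  d6:0.
Shift G→2, H→4.
Schedule F@1, G@2, H@4: d1:3  d2:3  d3:3  d4:2  d5:2  d6:2 — peak 3.
Total digger-days = 15 over 6 days ⇒ peak ≥ ⌈15/6⌉ = 3, so 3 is optimal.

3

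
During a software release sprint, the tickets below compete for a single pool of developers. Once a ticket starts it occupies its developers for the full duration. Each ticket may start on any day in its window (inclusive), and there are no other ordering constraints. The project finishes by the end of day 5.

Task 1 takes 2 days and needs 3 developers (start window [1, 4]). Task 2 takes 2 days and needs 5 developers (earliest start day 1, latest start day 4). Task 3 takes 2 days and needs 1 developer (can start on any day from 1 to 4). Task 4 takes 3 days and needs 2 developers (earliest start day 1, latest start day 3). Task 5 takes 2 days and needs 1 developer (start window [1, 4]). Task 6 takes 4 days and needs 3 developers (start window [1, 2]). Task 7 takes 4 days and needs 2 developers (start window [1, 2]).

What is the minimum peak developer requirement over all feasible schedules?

Early-start (Task 1@1, Task 2@1, Task 3@1, Task 4@1, Task 5@1, Task 6@1, Task 7@1) gives peak 17: d1:17  d2:17  d3:7  d4:5  d5:0.
Shift Task 2→4, Task 5→3.
Schedule Task 1@1, Task 2@4, Task 3@1, Task 4@1, Task 5@3, Task 6@1, Task 7@1: d1:11  d2:11  d3:8  d4:11  d5:5 — peak 11.

11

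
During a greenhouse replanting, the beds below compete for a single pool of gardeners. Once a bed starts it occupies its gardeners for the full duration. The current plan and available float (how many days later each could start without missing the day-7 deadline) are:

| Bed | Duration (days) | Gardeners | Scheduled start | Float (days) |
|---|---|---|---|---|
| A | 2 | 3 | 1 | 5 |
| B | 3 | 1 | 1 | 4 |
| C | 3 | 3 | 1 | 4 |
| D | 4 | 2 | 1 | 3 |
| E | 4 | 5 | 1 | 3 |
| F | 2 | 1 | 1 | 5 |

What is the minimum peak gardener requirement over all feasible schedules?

Early-start (A@1, B@1, C@1, D@1, E@1, F@1) gives peak 15: d1:15  d2:15  d3:11  d4:7  d5:0  d6:0  d7:0.
Shift D→3, E→4.
Schedule A@1, B@1, C@1, D@3, E@4, F@1: d1:8  d2:8  d3:6  d4:7  d5:7  d6:7  d7:5 — peak 8.

8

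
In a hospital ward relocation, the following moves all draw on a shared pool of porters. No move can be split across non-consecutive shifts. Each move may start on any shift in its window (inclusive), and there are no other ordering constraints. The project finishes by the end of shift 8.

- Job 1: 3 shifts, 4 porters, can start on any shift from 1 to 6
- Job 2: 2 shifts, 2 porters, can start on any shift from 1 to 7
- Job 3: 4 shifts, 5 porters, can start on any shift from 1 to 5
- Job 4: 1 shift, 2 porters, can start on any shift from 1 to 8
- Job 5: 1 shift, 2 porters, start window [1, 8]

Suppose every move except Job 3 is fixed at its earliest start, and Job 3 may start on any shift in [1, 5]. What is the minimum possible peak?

Job 3@1: s1:15  s2:11  s3:9  s4:5  s5:0  s6:0  s7:0  s8:0 → peak 15
Job 3@2: s1:10  s2:11  s3:9  s4:5  s5:5  s6:0  s7:0  s8:0 → peak 11
Job 3@3: s1:10  s2:6  s3:9  s4:5  s5:5  s6:5  s7:0  s8:0 → peak 10
Job 3@4: s1:10  s2:6  s3:4  s4:5  s5:5  s6:5  s7:5  s8:0 → peak 10
Job 3@5: s1:10  s2:6  s3:4  s4:0  s5:5  s6:5  s7:5  s8:5 → peak 10
Best is Job 3@3, peak 10.

10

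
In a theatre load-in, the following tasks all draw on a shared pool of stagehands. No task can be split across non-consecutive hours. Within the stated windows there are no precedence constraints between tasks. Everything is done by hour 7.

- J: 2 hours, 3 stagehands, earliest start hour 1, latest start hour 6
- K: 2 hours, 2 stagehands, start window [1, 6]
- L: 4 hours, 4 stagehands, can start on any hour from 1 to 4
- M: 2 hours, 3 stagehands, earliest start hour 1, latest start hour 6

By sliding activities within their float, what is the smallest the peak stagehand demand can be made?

Early-start (J@1, K@1, L@1, M@1) gives peak 12: h1:12  h2:12  h3:4  h4:4  h5:0  h6:0  h7:0.
Shift K→3, L→3.
Schedule J@1, K@3, L@3, M@1: h1:6  h2:6  h3:6  h4:6  h5:4  h6:4  h7:0 — peak 6.

6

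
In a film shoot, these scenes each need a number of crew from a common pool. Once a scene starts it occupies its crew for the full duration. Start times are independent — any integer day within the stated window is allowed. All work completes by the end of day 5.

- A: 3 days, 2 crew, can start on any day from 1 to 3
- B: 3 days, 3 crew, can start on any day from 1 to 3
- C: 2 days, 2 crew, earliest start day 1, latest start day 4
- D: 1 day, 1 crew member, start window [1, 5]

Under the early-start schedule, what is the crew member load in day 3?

At early start, day 3 has: A, B.
Demand: 2 + 3 = 5.

5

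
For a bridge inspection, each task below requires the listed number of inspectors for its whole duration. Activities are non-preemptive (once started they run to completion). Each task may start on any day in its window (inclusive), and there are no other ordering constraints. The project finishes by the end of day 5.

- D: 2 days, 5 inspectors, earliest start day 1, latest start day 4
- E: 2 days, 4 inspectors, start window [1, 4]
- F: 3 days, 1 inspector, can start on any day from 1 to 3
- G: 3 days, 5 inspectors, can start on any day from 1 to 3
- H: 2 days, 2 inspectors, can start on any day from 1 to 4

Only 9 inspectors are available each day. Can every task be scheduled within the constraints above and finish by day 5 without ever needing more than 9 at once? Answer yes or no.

yes

Schedule D@1, E@1, F@3, G@3, H@3: d1:9  d2:9  d3:8  d4:8  d5:6 — peak 9 ≤ 9.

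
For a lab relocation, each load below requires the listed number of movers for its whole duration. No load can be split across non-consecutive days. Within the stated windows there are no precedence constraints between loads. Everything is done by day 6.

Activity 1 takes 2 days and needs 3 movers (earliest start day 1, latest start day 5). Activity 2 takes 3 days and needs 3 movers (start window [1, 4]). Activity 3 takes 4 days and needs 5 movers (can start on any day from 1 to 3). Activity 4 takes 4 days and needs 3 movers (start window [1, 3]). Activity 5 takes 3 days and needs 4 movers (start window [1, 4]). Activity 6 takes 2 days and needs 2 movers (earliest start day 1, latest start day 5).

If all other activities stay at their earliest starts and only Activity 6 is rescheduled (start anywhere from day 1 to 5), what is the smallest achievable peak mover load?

Activity 6@1: d1:20  d2:20  d3:15  d4:8  d5:0  d6:0 → peak 20
Activity 6@2: d1:18  d2:20  d3:17  d4:8  d5:0  d6:0 → peak 20
Activity 6@3: d1:18  d2:18  d3:17  d4:10  d5:0  d6:0 → peak 18
Activity 6@4: d1:18  d2:18  d3:15  d4:10  d5:2  d6:0 → peak 18
Activity 6@5: d1:18  d2:18  d3:15  d4:8  d5:2  d6:2 → peak 18
Best is Activity 6@3, peak 18.

18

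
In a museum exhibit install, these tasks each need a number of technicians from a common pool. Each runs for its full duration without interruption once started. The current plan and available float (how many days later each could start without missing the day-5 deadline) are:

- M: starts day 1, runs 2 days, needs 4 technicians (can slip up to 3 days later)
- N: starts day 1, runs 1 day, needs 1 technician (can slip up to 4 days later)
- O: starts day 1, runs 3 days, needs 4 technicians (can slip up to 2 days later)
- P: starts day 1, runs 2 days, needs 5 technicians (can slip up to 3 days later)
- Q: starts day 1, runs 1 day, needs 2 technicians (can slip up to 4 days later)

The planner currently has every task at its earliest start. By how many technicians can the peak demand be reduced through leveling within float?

Early-start peak: d1:16  d2:13  d3:4  d4:0  d5:0 ⇒ 16.
Leveled (M@1, N@3, O@1, P@4, Q@3): d1:8  d2:8  d3:7  d4:5  d5:5 ⇒ 8.
Reduction 16 − 8 = 8.

8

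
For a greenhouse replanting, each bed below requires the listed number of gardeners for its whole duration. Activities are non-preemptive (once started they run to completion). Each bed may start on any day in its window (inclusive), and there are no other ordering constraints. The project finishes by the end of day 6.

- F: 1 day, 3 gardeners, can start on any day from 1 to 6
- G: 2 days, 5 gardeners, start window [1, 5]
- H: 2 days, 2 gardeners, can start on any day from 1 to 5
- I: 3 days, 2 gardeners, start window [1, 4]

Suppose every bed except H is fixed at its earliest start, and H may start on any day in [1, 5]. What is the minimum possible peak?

H@1: d1:12  d2:9  d3:2  d4:0  d5:0  d6:0 → peak 12
H@2: d1:10  d2:9  d3:4  d4:0  d5:0  d6:0 → peak 10
H@3: d1:10  d2:7  d3:4  d4:2  d5:0  d6:0 → peak 10
H@4: d1:10  d2:7  d3:2  d4:2  d5:2  d6:0 → peak 10
H@5: d1:10  d2:7  d3:2  d4:0  d5:2  d6:2 → peak 10
Best is H@2, peak 10.

10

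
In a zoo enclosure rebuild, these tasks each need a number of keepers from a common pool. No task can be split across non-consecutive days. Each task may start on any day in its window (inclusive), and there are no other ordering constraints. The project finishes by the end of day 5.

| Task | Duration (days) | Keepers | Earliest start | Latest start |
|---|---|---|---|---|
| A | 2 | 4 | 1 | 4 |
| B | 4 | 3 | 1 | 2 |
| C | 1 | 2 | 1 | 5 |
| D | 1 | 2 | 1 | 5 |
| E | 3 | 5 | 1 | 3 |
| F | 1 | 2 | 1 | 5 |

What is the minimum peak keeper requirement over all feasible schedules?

9

Early-start (A@1, B@1, C@1, D@1, E@1, F@1) gives peak 18: d1:18  d2:12  d3:8  d4:3  d5:0.
Shift D→2, E→3, F→5.
Schedule A@1, B@1, C@1, D@2, E@3, F@5: d1:9  d2:9  d3:8  d4:8  d5:7 — peak 9.
Total keeper-days = 41 over 5 days ⇒ peak ≥ ⌈41/5⌉ = 9, so 9 is optimal.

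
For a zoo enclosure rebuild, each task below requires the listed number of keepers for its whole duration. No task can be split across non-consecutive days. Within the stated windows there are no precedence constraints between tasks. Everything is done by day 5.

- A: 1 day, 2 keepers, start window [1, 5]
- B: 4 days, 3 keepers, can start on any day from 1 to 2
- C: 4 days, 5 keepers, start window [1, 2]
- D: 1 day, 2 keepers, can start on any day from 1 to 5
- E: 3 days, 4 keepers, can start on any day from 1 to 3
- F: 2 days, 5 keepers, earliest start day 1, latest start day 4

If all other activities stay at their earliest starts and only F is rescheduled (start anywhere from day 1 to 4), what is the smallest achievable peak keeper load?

F@1: d1:21  d2:17  d3:12  d4:8  d5:0 → peak 21
F@2: d1:16  d2:17  d3:17  d4:8  d5:0 → peak 17
F@3: d1:16  d2:12  d3:17  d4:13  d5:0 → peak 17
F@4: d1:16  d2:12  d3:12  d4:13  d5:5 → peak 16
Best is F@4, peak 16.

16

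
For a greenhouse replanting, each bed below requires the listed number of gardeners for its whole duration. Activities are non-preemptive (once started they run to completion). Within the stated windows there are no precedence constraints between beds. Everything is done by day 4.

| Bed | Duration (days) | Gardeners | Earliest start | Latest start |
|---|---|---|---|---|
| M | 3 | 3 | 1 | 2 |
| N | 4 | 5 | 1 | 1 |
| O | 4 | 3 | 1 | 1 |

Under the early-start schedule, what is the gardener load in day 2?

11

At early start, day 2 has: M, N, O.
Demand: 3 + 5 + 3 = 11.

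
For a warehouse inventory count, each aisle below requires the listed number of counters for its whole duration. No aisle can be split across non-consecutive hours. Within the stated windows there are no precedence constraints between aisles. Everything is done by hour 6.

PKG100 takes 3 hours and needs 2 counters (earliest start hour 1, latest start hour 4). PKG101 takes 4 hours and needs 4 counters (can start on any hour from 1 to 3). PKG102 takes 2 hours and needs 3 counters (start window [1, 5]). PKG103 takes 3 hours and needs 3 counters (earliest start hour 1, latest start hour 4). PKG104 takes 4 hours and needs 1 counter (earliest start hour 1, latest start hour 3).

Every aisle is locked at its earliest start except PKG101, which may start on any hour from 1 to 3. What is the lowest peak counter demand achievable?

10

PKG101@1: h1:13  h2:13  h3:10  h4:5  h5:0  h6:0 → peak 13
PKG101@2: h1:9  h2:13  h3:10  h4:5  h5:4  h6:0 → peak 13
PKG101@3: h1:9  h2:9  h3:10  h4:5  h5:4  h6:4 → peak 10
Best is PKG101@3, peak 10.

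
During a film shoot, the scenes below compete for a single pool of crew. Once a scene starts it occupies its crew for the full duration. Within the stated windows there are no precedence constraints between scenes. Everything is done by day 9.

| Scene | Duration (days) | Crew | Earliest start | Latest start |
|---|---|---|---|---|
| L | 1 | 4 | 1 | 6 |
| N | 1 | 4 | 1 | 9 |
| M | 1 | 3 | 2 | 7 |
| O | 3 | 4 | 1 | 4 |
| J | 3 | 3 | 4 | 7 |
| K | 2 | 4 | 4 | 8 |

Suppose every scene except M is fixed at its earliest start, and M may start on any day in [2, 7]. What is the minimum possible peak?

12

M@2: d1:12  d2:7  d3:4  d4:7  d5:7  d6:3  d7:0  d8:0  d9:0 → peak 12
M@3: d1:12  d2:4  d3:7  d4:7  d5:7  d6:3  d7:0  d8:0  d9:0 → peak 12
M@4: d1:12  d2:4  d3:4  d4:10  d5:7  d6:3  d7:0  d8:0  d9:0 → peak 12
M@5: d1:12  d2:4  d3:4  d4:7  d5:10  d6:3  d7:0  d8:0  d9:0 → peak 12
M@6: d1:12  d2:4  d3:4  d4:7  d5:7  d6:6  d7:0  d8:0  d9:0 → peak 12
M@7: d1:12  d2:4  d3:4  d4:7  d5:7  d6:3  d7:3  d8:0  d9:0 → peak 12
Best is M@2, peak 12.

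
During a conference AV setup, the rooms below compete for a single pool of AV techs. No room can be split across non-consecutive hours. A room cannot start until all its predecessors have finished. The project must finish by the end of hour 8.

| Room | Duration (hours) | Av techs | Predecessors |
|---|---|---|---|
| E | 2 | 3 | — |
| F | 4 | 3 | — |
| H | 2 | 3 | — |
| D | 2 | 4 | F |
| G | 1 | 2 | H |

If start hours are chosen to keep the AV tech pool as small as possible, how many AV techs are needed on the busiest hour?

6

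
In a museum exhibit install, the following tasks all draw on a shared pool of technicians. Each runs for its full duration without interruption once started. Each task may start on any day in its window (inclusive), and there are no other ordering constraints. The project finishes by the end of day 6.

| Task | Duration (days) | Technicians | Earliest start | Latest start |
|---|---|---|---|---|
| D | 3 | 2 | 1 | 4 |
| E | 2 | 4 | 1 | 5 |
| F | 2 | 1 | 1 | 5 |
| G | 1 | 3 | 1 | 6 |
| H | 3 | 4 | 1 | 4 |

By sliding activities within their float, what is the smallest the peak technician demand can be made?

6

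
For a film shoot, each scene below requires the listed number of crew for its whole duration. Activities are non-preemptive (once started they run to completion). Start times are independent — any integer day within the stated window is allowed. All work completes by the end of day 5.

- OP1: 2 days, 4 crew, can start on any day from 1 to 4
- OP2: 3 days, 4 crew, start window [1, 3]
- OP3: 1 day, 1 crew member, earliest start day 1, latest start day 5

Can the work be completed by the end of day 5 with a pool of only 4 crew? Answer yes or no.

Total crew member-days = 21; over 5 days the average is 21/5 > 4, so some day must exceed 4.

no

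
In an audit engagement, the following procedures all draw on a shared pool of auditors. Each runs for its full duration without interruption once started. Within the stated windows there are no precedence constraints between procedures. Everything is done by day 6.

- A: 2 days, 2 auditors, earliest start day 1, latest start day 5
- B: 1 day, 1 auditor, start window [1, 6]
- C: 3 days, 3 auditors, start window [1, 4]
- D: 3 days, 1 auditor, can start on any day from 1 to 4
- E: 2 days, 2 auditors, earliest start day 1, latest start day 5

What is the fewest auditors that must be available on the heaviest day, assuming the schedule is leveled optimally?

4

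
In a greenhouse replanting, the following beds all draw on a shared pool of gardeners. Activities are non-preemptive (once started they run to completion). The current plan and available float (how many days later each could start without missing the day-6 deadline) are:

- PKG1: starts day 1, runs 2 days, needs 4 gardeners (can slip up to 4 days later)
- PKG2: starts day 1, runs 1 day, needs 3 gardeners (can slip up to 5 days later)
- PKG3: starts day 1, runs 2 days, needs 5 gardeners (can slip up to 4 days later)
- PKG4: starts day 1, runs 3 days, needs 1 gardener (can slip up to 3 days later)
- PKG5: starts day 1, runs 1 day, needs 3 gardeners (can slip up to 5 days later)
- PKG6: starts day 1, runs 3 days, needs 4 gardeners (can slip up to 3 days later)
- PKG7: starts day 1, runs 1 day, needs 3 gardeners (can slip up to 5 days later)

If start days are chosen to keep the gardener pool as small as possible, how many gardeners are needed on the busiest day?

8

Early-start (PKG1@1, PKG2@1, PKG3@1, PKG4@1, PKG5@1, PKG6@1, PKG7@1) gives peak 23: d1:23  d2:14  d3:5  d4:0  d5:0  d6:0.
Shift PKG3→5, PKG4→3, PKG5→3, PKG6→2, PKG7→4.
Schedule PKG1@1, PKG2@1, PKG3@5, PKG4@3, PKG5@3, PKG6@2, PKG7@4: d1:7  d2:8  d3:8  d4:8  d5:6  d6:5 — peak 8.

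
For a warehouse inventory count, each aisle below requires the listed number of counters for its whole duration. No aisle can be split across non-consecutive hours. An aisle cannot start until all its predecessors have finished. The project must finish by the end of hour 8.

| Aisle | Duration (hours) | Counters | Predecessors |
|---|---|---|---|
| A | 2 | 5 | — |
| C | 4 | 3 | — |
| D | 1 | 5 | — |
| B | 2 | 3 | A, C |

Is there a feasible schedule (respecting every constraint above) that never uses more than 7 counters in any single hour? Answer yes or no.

The minimum achievable peak is 8; 7 < 8, so no feasible schedule stays within the cap.

no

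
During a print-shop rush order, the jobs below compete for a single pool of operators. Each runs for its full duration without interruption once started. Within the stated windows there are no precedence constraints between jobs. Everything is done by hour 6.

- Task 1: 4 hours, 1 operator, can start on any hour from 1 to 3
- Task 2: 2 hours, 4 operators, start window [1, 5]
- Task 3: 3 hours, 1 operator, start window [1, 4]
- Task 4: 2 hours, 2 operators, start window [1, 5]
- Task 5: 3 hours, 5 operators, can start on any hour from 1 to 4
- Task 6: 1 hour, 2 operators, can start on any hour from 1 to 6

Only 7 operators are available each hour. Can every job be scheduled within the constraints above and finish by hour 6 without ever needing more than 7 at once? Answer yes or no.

Schedule Task 1@1, Task 2@1, Task 3@1, Task 4@5, Task 5@3, Task 6@6: h1:6  h2:6  h3:7  h4:6  h5:7  h6:4 — peak 7 ≤ 7.

yes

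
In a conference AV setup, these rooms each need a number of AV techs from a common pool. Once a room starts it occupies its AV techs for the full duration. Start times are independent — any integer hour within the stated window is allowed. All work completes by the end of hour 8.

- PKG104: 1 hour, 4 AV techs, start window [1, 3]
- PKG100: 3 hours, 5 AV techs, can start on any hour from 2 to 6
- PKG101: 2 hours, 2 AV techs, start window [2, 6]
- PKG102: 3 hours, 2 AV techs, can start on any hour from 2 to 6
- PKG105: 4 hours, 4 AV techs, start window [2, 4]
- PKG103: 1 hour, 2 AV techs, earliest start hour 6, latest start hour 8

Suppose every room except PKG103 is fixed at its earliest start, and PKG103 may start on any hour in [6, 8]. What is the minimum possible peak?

PKG103@6: h1:4  h2:13  h3:13  h4:11  h5:4  h6:2  h7:0  h8:0 → peak 13
PKG103@7: h1:4  h2:13  h3:13  h4:11  h5:4  h6:0  h7:2  h8:0 → peak 13
PKG103@8: h1:4  h2:13  h3:13  h4:11  h5:4  h6:0  h7:0  h8:2 → peak 13
Best is PKG103@6, peak 13.

13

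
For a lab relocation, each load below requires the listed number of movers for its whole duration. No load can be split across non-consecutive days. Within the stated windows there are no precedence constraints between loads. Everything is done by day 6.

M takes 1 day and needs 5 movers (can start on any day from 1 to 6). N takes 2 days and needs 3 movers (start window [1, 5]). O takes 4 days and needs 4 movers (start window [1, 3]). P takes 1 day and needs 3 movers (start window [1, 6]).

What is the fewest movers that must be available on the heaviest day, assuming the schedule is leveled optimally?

7

Early-start (M@1, N@1, O@1, P@1) gives peak 15: d1:15  d2:7  d3:4  d4:4  d5:0  d6:0.
Shift N→2, O→2, P→4.
Schedule M@1, N@2, O@2, P@4: d1:5  d2:7  d3:7  d4:7  d5:4  d6:0 — peak 7.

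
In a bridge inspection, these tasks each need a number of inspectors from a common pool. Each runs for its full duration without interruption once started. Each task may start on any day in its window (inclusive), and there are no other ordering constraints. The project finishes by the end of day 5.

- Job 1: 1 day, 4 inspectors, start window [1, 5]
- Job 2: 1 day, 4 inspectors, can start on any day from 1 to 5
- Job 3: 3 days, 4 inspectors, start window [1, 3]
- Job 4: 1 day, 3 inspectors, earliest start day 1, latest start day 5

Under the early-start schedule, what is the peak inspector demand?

15

Early-start schedule: Job 1@1, Job 2@1, Job 3@1, Job 4@1.
Load per day: day 1: 15, day 2: 4, day 3: 4, day 4: 0, day 5: 0.
Peak is 15.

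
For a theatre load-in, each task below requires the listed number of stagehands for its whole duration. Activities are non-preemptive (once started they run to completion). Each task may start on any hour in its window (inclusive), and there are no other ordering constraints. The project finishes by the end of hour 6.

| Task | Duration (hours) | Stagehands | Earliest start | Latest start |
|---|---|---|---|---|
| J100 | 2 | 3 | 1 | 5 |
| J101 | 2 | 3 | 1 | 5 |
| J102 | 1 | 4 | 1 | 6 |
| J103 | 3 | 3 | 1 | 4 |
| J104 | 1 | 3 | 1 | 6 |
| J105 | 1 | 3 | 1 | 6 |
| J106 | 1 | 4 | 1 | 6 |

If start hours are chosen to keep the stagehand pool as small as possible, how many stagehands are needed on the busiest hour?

7

Early-start (J100@1, J101@1, J102@1, J103@1, J104@1, J105@1, J106@1) gives peak 23: h1:23  h2:9  h3:3  h4:0  h5:0  h6:0.
Shift J102→3, J103→3, J104→4, J105→5, J106→6.
Schedule J100@1, J101@1, J102@3, J103@3, J104@4, J105@5, J106@6: h1:6  h2:6  h3:7  h4:6  h5:6  h6:4 — peak 7.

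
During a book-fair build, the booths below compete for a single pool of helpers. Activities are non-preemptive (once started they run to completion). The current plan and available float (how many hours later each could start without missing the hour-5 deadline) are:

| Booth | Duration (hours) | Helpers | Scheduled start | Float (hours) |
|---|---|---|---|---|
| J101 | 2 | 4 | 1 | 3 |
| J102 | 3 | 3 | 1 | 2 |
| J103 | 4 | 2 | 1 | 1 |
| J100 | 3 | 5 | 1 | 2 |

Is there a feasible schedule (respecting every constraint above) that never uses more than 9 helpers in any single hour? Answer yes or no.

The minimum achievable peak is 10; 9 < 10, so no feasible schedule stays within the cap.

no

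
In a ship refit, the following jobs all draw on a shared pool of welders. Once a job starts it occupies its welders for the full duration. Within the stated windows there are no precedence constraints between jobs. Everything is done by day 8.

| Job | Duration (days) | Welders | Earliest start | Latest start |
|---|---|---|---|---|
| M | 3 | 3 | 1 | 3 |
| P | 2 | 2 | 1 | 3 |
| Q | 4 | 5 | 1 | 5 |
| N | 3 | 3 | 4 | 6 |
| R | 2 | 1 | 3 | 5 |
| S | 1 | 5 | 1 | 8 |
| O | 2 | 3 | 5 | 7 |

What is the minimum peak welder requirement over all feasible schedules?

Early-start (M@1, P@1, Q@1, N@4, R@3, S@1, O@5) gives peak 15: d1:15  d2:10  d3:9  d4:9  d5:6  d6:6  d7:0  d8:0.
Shift P→2, Q→5, O→7.
Schedule M@1, P@2, Q@5, N@4, R@3, S@1, O@7: d1:8  d2:5  d3:6  d4:4  d5:8  d6:8  d7:8  d8:8 — peak 8.

8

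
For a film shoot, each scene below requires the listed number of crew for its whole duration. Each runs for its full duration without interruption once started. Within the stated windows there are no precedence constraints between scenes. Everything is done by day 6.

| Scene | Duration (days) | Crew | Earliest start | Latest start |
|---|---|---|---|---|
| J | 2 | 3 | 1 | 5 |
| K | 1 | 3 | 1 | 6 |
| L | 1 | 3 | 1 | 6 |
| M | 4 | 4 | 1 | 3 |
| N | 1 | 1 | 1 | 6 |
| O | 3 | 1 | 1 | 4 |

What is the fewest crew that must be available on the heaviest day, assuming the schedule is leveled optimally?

Early-start (J@1, K@1, L@1, M@1, N@1, O@1) gives peak 15: d1:15  d2:8  d3:5  d4:4  d5:0  d6:0.
Shift L→2, M→3, N→3, O→3.
Schedule J@1, K@1, L@2, M@3, N@3, O@3: d1:6  d2:6  d3:6  d4:5  d5:5  d6:4 — peak 6.
Total crew member-days = 32 over 6 days ⇒ peak ≥ ⌈32/6⌉ = 6, so 6 is optimal.

6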